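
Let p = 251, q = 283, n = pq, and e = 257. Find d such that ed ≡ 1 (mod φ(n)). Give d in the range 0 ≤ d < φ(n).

φ(n) = (p−1)(q−1) = 250·282 = 70500.
Need d with 257·d ≡ 1 (mod 70500). Apply the extended Euclidean algorithm:
70500 = 274×257 + 82
257 = 3×82 + 11
82 = 7×11 + 5
11 = 2×5 + 1
5 = 5×1 + 0
Back-substitute:
1 = 11 − 2·5
1 = −2·82 + 15·11
1 = 15·257 − 47·82
1 = −47·70500 + 12893·257
So 257·12893 ≡ 1 (mod 70500), hence d = 12893.

12893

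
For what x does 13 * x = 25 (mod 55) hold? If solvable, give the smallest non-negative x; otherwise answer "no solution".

40

First find gcd(13, 55):
55 = 4·13 + 3
13 = 4·3 + 1
3 = 3·1 + 0
gcd = 1, so a unique solution mod 55 exists.
Back-substitute for the Bézout coefficients:
1 = 13 − 4·3
1 = −4·55 + 17·13
So 13·(17) ≡ 1 (mod 55), giving 13⁻¹ ≡ 17.
x ≡ 13⁻¹·25 ≡ 17·25 ≡ 40 (mod 55).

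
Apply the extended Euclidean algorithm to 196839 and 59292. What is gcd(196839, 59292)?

9

Euclidean algorithm:
196839 = 3*59292 + 18963
59292 = 3*18963 + 2403
18963 = 7*2403 + 2142
2403 = 1*2142 + 261
2142 = 8*261 + 54
261 = 4*54 + 45
54 = 1*45 + 9
45 = 5*9 + 0
gcd(196839, 59292) = 9.
Working backward:
9 = 54 − 45
9 = −261 + 5·54
9 = 5·2142 − 41·261
9 = −41·2403 + 46·2142
9 = 46·18963 − 363·2403
9 = −363·59292 + 1135·18963
9 = 1135·196839 − 3768·59292
So 9 = (1135)·196839 + (-3768)·59292.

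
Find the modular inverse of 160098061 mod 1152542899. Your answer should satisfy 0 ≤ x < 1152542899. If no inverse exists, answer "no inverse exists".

Extended Euclidean algorithm:
1152542899 = 7×160098061 + 31856472
160098061 = 5×31856472 + 815701
31856472 = 39×815701 + 44133
815701 = 18×44133 + 21307
44133 = 2×21307 + 1519
21307 = 14×1519 + 41
1519 = 37×41 + 2
41 = 20×2 + 1
2 = 2×1 + 0
Since gcd(160098061, 1152542899) = 1, back-substitute to write 1 as a combination:
1 = 41 − 20·2
1 = −20·1519 + 741·41
1 = 741·21307 − 10394·1519
1 = −10394·44133 + 21529·21307
1 = 21529·815701 − 397916·44133
1 = −397916·31856472 + 15540253·815701
1 = 15540253·160098061 − 78099181·31856472
1 = −78099181·1152542899 + 562234520·160098061
So 160098061·562234520 ≡ 1 (mod 1152542899).

562234520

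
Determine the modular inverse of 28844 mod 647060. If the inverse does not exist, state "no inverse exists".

no inverse exists

Euclidean algorithm on 647060, 28844:
647060 = 22·28844 + 12492
28844 = 2·12492 + 3860
12492 = 3·3860 + 912
3860 = 4·912 + 212
912 = 4·212 + 64
212 = 3·64 + 20
64 = 3·20 + 4
20 = 5·4 + 0
The gcd is 4, not 1, hence no inverse exists.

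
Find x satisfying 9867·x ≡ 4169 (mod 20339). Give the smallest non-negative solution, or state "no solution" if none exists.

First find gcd(9867, 20339):
20339 = 2*9867 + 605
9867 = 16*605 + 187
605 = 3*187 + 44
187 = 4*44 + 11
44 = 4*11 + 0
gcd = 11 and 11 | 4169, so solutions exist. Divide through by 11: 897x ≡ 379 (mod 1849).
Now find 897⁻¹ mod 1849:
1849 = 2*897 + 55
897 = 16*55 + 17
55 = 3*17 + 4
17 = 4*4 + 1
4 = 4*1 + 0
Back-substitute:
1 = 17 − 4·4
1 = −4·55 + 13·17
1 = 13·897 − 212·55
1 = −212·1849 + 437·897
So 897⁻¹ ≡ 437 (mod 1849).
Then x ≡ 437·379 ≡ 1062 (mod 1849); the smallest non-negative solution is x = 1062.

1062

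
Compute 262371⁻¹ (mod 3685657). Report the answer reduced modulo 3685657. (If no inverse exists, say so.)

Run Euclid on (3685657, 262371):
3685657 = 14·262371 + 12463
262371 = 21·12463 + 648
12463 = 19·648 + 151
648 = 4·151 + 44
151 = 3·44 + 19
44 = 2·19 + 6
19 = 3·6 + 1
6 = 6·1 + 0
Since gcd(262371, 3685657) = 1, back-substitute to write 1 as a combination:
1 = 19 − 3·6
1 = −3·44 + 7·19
1 = 7·151 − 24·44
1 = −24·648 + 103·151
1 = 103·12463 − 1981·648
1 = −1981·262371 + 41704·12463
1 = 41704·3685657 − 585837·262371
Hence 262371⁻¹ ≡ -585837 ≡ 3099820 (mod 3685657).

3099820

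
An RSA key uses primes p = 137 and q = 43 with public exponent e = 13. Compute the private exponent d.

φ(n) = (p−1)(q−1) = 136·42 = 5712.
Need d with 13·d ≡ 1 (mod 5712). Apply the extended Euclidean algorithm:
5712 = 439·13 + 5
13 = 2·5 + 3
5 = 1·3 + 2
3 = 1·2 + 1
2 = 2·1 + 0
Back-substitute:
1 = 3 − 2
1 = −5 + 2·3
1 = 2·13 − 5·5
1 = −5·5712 + 2197·13
So 13·2197 ≡ 1 (mod 5712), hence d = 2197.

2197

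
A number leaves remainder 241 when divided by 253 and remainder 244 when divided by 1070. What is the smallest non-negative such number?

116874

Write x = 241 + 253·k. Then 253·k ≡ 244 − 241 ≡ 3 (mod 1070).
Need 253⁻¹ mod 1070. Extended Euclid on (1070, 253):
1070 = 4*253 + 58
253 = 4*58 + 21
58 = 2*21 + 16
21 = 1*16 + 5
16 = 3*5 + 1
5 = 5*1 + 0
Back-substitute:
1 = 16 − 3·5
1 = −3·21 + 4·16
1 = 4·58 − 11·21
1 = −11·253 + 48·58
1 = 48·1070 − 203·253
253⁻¹ ≡ 867 (mod 1070), so k ≡ 867·3 ≡ 461 (mod 1070).
x = 241 + 253·461 = 116874.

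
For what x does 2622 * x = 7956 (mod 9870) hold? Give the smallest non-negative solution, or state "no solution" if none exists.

323

First find gcd(2622, 9870):
9870 = 3×2622 + 2004
2622 = 1×2004 + 618
2004 = 3×618 + 150
618 = 4×150 + 18
150 = 8×18 + 6
18 = 3×6 + 0
gcd = 6 and 6 | 7956, so solutions exist. Divide through by 6: 437x ≡ 1326 (mod 1645).
Now find 437⁻¹ mod 1645:
1645 = 3*437 + 334
437 = 1*334 + 103
334 = 3*103 + 25
103 = 4*25 + 3
25 = 8*3 + 1
3 = 3*1 + 0
Back-substitute:
1 = 25 − 8·3
1 = −8·103 + 33·25
1 = 33·334 − 107·103
1 = −107·437 + 140·334
1 = 140·1645 − 527·437
So 437·(-527) ≡ 1 (mod 1645), i.e. 437⁻¹ ≡ 1118.
Then x ≡ 1118·1326 ≡ 323 (mod 1645); the smallest non-negative solution is x = 323.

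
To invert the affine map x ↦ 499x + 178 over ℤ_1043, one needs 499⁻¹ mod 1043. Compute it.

788

Extended Euclidean algorithm:
1043 = 2·499 + 45
499 = 11·45 + 4
45 = 11·4 + 1
4 = 4·1 + 0
gcd = 1, so the inverse exists. Back-substitute:
1 = 45 − 11·4
1 = −11·499 + 122·45
1 = 122·1043 − 255·499
So 499·(-255) ≡ 1 (mod 1043), and -255 ≡ 788 (mod 1043).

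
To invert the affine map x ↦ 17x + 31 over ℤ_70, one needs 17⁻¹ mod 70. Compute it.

33

Extended Euclidean algorithm:
70 = 4·17 + 2
17 = 8·2 + 1
2 = 2·1 + 0
The gcd is 1. Working backward:
1 = 17 − 8·2
1 = −8·70 + 33·17
So 17·33 ≡ 1 (mod 70).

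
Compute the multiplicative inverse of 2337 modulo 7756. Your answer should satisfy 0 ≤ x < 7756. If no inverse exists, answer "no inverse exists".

Run Euclid on (7756, 2337):
7756 = 3×2337 + 745
2337 = 3×745 + 102
745 = 7×102 + 31
102 = 3×31 + 9
31 = 3×9 + 4
9 = 2×4 + 1
4 = 4×1 + 0
gcd = 1, so the inverse exists. Back-substitute:
1 = 9 − 2·4
1 = −2·31 + 7·9
1 = 7·102 − 23·31
1 = −23·745 + 168·102
1 = 168·2337 − 527·745
1 = −527·7756 + 1749·2337
So 2337·1749 ≡ 1 (mod 7756).

1749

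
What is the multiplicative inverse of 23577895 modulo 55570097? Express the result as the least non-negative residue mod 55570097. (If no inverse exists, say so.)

no inverse exists

Euclidean algorithm on 55570097, 23577895:
55570097 = 2·23577895 + 8414307
23577895 = 2·8414307 + 6749281
8414307 = 1·6749281 + 1665026
6749281 = 4·1665026 + 89177
1665026 = 18·89177 + 59840
89177 = 1·59840 + 29337
59840 = 2·29337 + 1166
29337 = 25·1166 + 187
1166 = 6·187 + 44
187 = 4·44 + 11
44 = 4·11 + 0
gcd(23577895, 55570097) = 11 ≠ 1, so 23577895 has no multiplicative inverse modulo 55570097.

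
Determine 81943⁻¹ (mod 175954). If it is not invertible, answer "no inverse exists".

Apply the Euclidean algorithm to 175954 and 81943:
175954 = 2×81943 + 12068
81943 = 6×12068 + 9535
12068 = 1×9535 + 2533
9535 = 3×2533 + 1936
2533 = 1×1936 + 597
1936 = 3×597 + 145
597 = 4×145 + 17
145 = 8×17 + 9
17 = 1×9 + 8
9 = 1×8 + 1
8 = 8×1 + 0
Since gcd(81943, 175954) = 1, back-substitute to write 1 as a combination:
1 = 9 − 8
1 = −17 + 2·9
1 = 2·145 − 17·17
1 = −17·597 + 70·145
1 = 70·1936 − 227·597
1 = −227·2533 + 297·1936
1 = 297·9535 − 1118·2533
1 = −1118·12068 + 1415·9535
1 = 1415·81943 − 9608·12068
1 = −9608·175954 + 20631·81943
So 81943·20631 ≡ 1 (mod 175954).

20631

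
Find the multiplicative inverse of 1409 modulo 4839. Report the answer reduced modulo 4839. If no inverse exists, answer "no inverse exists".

4499

gcd(4839, 1409) by repeated division:
4839 = 3*1409 + 612
1409 = 2*612 + 185
612 = 3*185 + 57
185 = 3*57 + 14
57 = 4*14 + 1
14 = 14*1 + 0
Since gcd(1409, 4839) = 1, back-substitute to write 1 as a combination:
1 = 57 − 4·14
1 = −4·185 + 13·57
1 = 13·612 − 43·185
1 = −43·1409 + 99·612
1 = 99·4839 − 340·1409
Thus 1409·(-340) ≡ 1 (mod 4839); reducing, -340 mod 4839 = 4499.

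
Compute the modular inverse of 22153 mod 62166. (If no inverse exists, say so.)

gcd(62166, 22153) by repeated division:
62166 = 2×22153 + 17860
22153 = 1×17860 + 4293
17860 = 4×4293 + 688
4293 = 6×688 + 165
688 = 4×165 + 28
165 = 5×28 + 25
28 = 1×25 + 3
25 = 8×3 + 1
3 = 3×1 + 0
Since gcd(22153, 62166) = 1, back-substitute to write 1 as a combination:
1 = 25 − 8·3
1 = −8·28 + 9·25
1 = 9·165 − 53·28
1 = −53·688 + 221·165
1 = 221·4293 − 1379·688
1 = −1379·17860 + 5737·4293
1 = 5737·22153 − 7116·17860
1 = −7116·62166 + 19969·22153
So 22153·19969 ≡ 1 (mod 62166).

19969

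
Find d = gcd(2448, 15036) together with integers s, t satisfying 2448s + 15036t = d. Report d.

Euclidean algorithm:
15036 = 6*2448 + 348
2448 = 7*348 + 12
348 = 29*12 + 0
gcd(2448, 15036) = 12.
Express as a combination:
12 = 2448 − 7·348
12 = −7·15036 + 43·2448
So 12 = (-7)·15036 + (43)·2448.

12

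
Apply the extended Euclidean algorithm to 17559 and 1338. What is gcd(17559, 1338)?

Repeated division:
17559 = 13×1338 + 165
1338 = 8×165 + 18
165 = 9×18 + 3
18 = 6×3 + 0
gcd(17559, 1338) = 3.
Working backward:
3 = 165 − 9·18
3 = −9·1338 + 73·165
3 = 73·17559 − 958·1338
So 3 = (73)·17559 + (-958)·1338.

3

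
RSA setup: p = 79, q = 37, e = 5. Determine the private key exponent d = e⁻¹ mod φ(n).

1685

φ(n) = (p−1)(q−1) = 78·36 = 2808.
Need d with 5·d ≡ 1 (mod 2808). Apply the extended Euclidean algorithm:
2808 = 561*5 + 3
5 = 1*3 + 2
3 = 1*2 + 1
2 = 2*1 + 0
Back-substitute:
1 = 3 − 2
1 = −5 + 2·3
1 = 2·2808 − 1123·5
So 5·(-1123) ≡ 1 (mod 2808), hence d ≡ -1123 ≡ 1685 (mod 2808).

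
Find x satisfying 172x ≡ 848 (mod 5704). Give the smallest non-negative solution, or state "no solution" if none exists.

First find gcd(172, 5704):
5704 = 33×172 + 28
172 = 6×28 + 4
28 = 7×4 + 0
gcd = 4 and 4 | 848, so solutions exist. Divide through by 4: 43x ≡ 212 (mod 1426).
Now find 43⁻¹ mod 1426:
1426 = 33×43 + 7
43 = 6×7 + 1
7 = 7×1 + 0
Back-substitute:
1 = 43 − 6·7
1 = −6·1426 + 199·43
So 43⁻¹ ≡ 199 (mod 1426).
Then x ≡ 199·212 ≡ 834 (mod 1426); the smallest non-negative solution is x = 834.

834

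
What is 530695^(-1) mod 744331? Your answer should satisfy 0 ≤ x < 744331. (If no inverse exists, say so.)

216722

Apply the Euclidean algorithm to 744331 and 530695:
744331 = 1·530695 + 213636
530695 = 2·213636 + 103423
213636 = 2·103423 + 6790
103423 = 15·6790 + 1573
6790 = 4·1573 + 498
1573 = 3·498 + 79
498 = 6·79 + 24
79 = 3·24 + 7
24 = 3·7 + 3
7 = 2·3 + 1
3 = 3·1 + 0
The gcd is 1. Working backward:
1 = 7 − 2·3
1 = −2·24 + 7·7
1 = 7·79 − 23·24
1 = −23·498 + 145·79
1 = 145·1573 − 458·498
1 = −458·6790 + 1977·1573
1 = 1977·103423 − 30113·6790
1 = −30113·213636 + 62203·103423
1 = 62203·530695 − 154519·213636
1 = −154519·744331 + 216722·530695
So 530695·216722 ≡ 1 (mod 744331).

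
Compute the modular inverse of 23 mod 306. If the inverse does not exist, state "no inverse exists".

Extended Euclidean algorithm:
306 = 13×23 + 7
23 = 3×7 + 2
7 = 3×2 + 1
2 = 2×1 + 0
Since gcd(23, 306) = 1, back-substitute to write 1 as a combination:
1 = 7 − 3·2
1 = −3·23 + 10·7
1 = 10·306 − 133·23
So 23·(-133) ≡ 1 (mod 306), and -133 ≡ 173 (mod 306).

173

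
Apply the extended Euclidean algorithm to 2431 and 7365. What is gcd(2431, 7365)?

Euclidean algorithm:
7365 = 3×2431 + 72
2431 = 33×72 + 55
72 = 1×55 + 17
55 = 3×17 + 4
17 = 4×4 + 1
4 = 4×1 + 0
gcd(2431, 7365) = 1.
Working backward:
1 = 17 − 4·4
1 = −4·55 + 13·17
1 = 13·72 − 17·55
1 = −17·2431 + 574·72
1 = 574·7365 − 1739·2431
So 1 = (574)·7365 + (-1739)·2431.

1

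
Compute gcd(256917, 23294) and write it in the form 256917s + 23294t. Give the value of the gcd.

Euclidean algorithm:
256917 = 11*23294 + 683
23294 = 34*683 + 72
683 = 9*72 + 35
72 = 2*35 + 2
35 = 17*2 + 1
2 = 2*1 + 0
gcd(256917, 23294) = 1.
Express as a combination:
1 = 35 − 17·2
1 = −17·72 + 35·35
1 = 35·683 − 332·72
1 = −332·23294 + 11323·683
1 = 11323·256917 − 124885·23294
So 1 = (11323)·256917 + (-124885)·23294.

1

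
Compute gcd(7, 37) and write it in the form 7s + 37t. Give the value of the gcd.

Euclidean algorithm:
37 = 5×7 + 2
7 = 3×2 + 1
2 = 2×1 + 0
gcd(7, 37) = 1.
Express as a combination:
1 = 7 − 3·2
1 = −3·37 + 16·7
So 1 = (-3)·37 + (16)·7.

1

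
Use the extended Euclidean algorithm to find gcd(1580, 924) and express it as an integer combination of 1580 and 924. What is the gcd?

4

Repeated division:
1580 = 1·924 + 656
924 = 1·656 + 268
656 = 2·268 + 120
268 = 2·120 + 28
120 = 4·28 + 8
28 = 3·8 + 4
8 = 2·4 + 0
gcd(1580, 924) = 4.
Express as a combination:
4 = 28 − 3·8
4 = −3·120 + 13·28
4 = 13·268 − 29·120
4 = −29·656 + 71·268
4 = 71·924 − 100·656
4 = −100·1580 + 171·924
So 4 = (-100)·1580 + (171)·924.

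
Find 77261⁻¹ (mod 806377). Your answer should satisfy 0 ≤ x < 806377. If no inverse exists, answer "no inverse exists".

27606

Extended Euclidean algorithm:
806377 = 10·77261 + 33767
77261 = 2·33767 + 9727
33767 = 3·9727 + 4586
9727 = 2·4586 + 555
4586 = 8·555 + 146
555 = 3·146 + 117
146 = 1·117 + 29
117 = 4·29 + 1
29 = 29·1 + 0
gcd = 1, so the inverse exists. Back-substitute:
1 = 117 − 4·29
1 = −4·146 + 5·117
1 = 5·555 − 19·146
1 = −19·4586 + 157·555
1 = 157·9727 − 333·4586
1 = −333·33767 + 1156·9727
1 = 1156·77261 − 2645·33767
1 = −2645·806377 + 27606·77261
So 77261·27606 ≡ 1 (mod 806377).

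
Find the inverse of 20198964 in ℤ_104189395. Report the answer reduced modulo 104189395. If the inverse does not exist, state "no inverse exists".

78419359

Run Euclid on (104189395, 20198964):
104189395 = 5·20198964 + 3194575
20198964 = 6·3194575 + 1031514
3194575 = 3·1031514 + 100033
1031514 = 10·100033 + 31184
100033 = 3·31184 + 6481
31184 = 4·6481 + 5260
6481 = 1·5260 + 1221
5260 = 4·1221 + 376
1221 = 3·376 + 93
376 = 4·93 + 4
93 = 23·4 + 1
4 = 4·1 + 0
The gcd is 1. Working backward:
1 = 93 − 23·4
1 = −23·376 + 93·93
1 = 93·1221 − 302·376
1 = −302·5260 + 1301·1221
1 = 1301·6481 − 1603·5260
1 = −1603·31184 + 7713·6481
1 = 7713·100033 − 24742·31184
1 = −24742·1031514 + 255133·100033
1 = 255133·3194575 − 790141·1031514
1 = −790141·20198964 + 4995979·3194575
1 = 4995979·104189395 − 25770036·20198964
Hence 20198964⁻¹ ≡ -25770036 ≡ 78419359 (mod 104189395).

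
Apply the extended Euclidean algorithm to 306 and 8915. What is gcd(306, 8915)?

1

Euclidean algorithm:
8915 = 29×306 + 41
306 = 7×41 + 19
41 = 2×19 + 3
19 = 6×3 + 1
3 = 3×1 + 0
gcd(306, 8915) = 1.
Express as a combination:
1 = 19 − 6·3
1 = −6·41 + 13·19
1 = 13·306 − 97·41
1 = −97·8915 + 2826·306
So 1 = (-97)·8915 + (2826)·306.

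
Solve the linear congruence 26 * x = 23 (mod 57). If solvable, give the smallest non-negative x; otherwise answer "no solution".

First find gcd(26, 57):
57 = 2×26 + 5
26 = 5×5 + 1
5 = 5×1 + 0
gcd = 1, so a unique solution mod 57 exists.
Back-substitute for the Bézout coefficients:
1 = 26 − 5·5
1 = −5·57 + 11·26
So 26·(11) ≡ 1 (mod 57), giving 26⁻¹ ≡ 11.
x ≡ 26⁻¹·23 ≡ 11·23 ≡ 25 (mod 57).

25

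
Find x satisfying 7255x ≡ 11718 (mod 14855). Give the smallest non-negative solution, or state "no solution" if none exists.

no solution

gcd(7255, 14855):
14855 = 2×7255 + 345
7255 = 21×345 + 10
345 = 34×10 + 5
10 = 2×5 + 0
gcd = 5, but 5 ∤ 11718, so the congruence has no solution.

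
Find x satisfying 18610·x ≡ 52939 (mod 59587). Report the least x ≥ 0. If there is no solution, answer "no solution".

First find gcd(18610, 59587):
59587 = 3×18610 + 3757
18610 = 4×3757 + 3582
3757 = 1×3582 + 175
3582 = 20×175 + 82
175 = 2×82 + 11
82 = 7×11 + 5
11 = 2×5 + 1
5 = 5×1 + 0
gcd = 1, so a unique solution mod 59587 exists.
Back-substitute for the Bézout coefficients:
1 = 11 − 2·5
1 = −2·82 + 15·11
1 = 15·175 − 32·82
1 = −32·3582 + 655·175
1 = 655·3757 − 687·3582
1 = −687·18610 + 3403·3757
1 = 3403·59587 − 10896·18610
So 18610·(-10896) ≡ 1 (mod 59587), giving 18610⁻¹ ≡ 48691.
x ≡ 18610⁻¹·52939 ≡ 48691·52939 ≡ 38403 (mod 59587).

38403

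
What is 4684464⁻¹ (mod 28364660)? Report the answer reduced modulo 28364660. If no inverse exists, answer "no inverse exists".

Euclidean algorithm on 28364660, 4684464:
28364660 = 6×4684464 + 257876
4684464 = 18×257876 + 42696
257876 = 6×42696 + 1700
42696 = 25×1700 + 196
1700 = 8×196 + 132
196 = 1×132 + 64
132 = 2×64 + 4
64 = 16×4 + 0
The gcd is 4, not 1, hence no inverse exists.

no inverse exists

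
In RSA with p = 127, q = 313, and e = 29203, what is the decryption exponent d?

φ(n) = (p−1)(q−1) = 126·312 = 39312.
Need d with 29203·d ≡ 1 (mod 39312). Apply the extended Euclidean algorithm:
39312 = 1×29203 + 10109
29203 = 2×10109 + 8985
10109 = 1×8985 + 1124
8985 = 7×1124 + 1117
1124 = 1×1117 + 7
1117 = 159×7 + 4
7 = 1×4 + 3
4 = 1×3 + 1
3 = 3×1 + 0
Back-substitute:
1 = 4 − 3
1 = −7 + 2·4
1 = 2·1117 − 319·7
1 = −319·1124 + 321·1117
1 = 321·8985 − 2566·1124
1 = −2566·10109 + 2887·8985
1 = 2887·29203 − 8340·10109
1 = −8340·39312 + 11227·29203
So 29203·11227 ≡ 1 (mod 39312), hence d = 11227.

11227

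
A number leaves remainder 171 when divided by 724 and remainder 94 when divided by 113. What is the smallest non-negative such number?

Write x = 171 + 724·k. Then 724·k ≡ 94 − 171 ≡ 36 (mod 113).
Need 724⁻¹ mod 113. Extended Euclid on (113, 46):
113 = 2·46 + 21
46 = 2·21 + 4
21 = 5·4 + 1
4 = 4·1 + 0
Back-substitute:
1 = 21 − 5·4
1 = −5·46 + 11·21
1 = 11·113 − 27·46
724⁻¹ ≡ 86 (mod 113), so k ≡ 86·36 ≡ 45 (mod 113).
x = 171 + 724·45 = 32751.

32751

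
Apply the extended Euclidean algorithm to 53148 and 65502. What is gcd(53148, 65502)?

6

Repeated division:
65502 = 1·53148 + 12354
53148 = 4·12354 + 3732
12354 = 3·3732 + 1158
3732 = 3·1158 + 258
1158 = 4·258 + 126
258 = 2·126 + 6
126 = 21·6 + 0
gcd(53148, 65502) = 6.
Working backward:
6 = 258 − 2·126
6 = −2·1158 + 9·258
6 = 9·3732 − 29·1158
6 = −29·12354 + 96·3732
6 = 96·53148 − 413·12354
6 = −413·65502 + 509·53148
So 6 = (-413)·65502 + (509)·53148.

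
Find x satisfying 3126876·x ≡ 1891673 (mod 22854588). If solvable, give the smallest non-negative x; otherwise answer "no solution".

no solution

gcd(3126876, 22854588):
22854588 = 7·3126876 + 966456
3126876 = 3·966456 + 227508
966456 = 4·227508 + 56424
227508 = 4·56424 + 1812
56424 = 31·1812 + 252
1812 = 7·252 + 48
252 = 5·48 + 12
48 = 4·12 + 0
gcd = 12, but 12 ∤ 1891673, so the congruence has no solution.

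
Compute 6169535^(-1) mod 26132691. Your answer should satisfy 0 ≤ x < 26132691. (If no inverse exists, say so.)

2763662

Apply the Euclidean algorithm to 26132691 and 6169535:
26132691 = 4*6169535 + 1454551
6169535 = 4*1454551 + 351331
1454551 = 4*351331 + 49227
351331 = 7*49227 + 6742
49227 = 7*6742 + 2033
6742 = 3*2033 + 643
2033 = 3*643 + 104
643 = 6*104 + 19
104 = 5*19 + 9
19 = 2*9 + 1
9 = 9*1 + 0
gcd = 1, so the inverse exists. Back-substitute:
1 = 19 − 2·9
1 = −2·104 + 11·19
1 = 11·643 − 68·104
1 = −68·2033 + 215·643
1 = 215·6742 − 713·2033
1 = −713·49227 + 5206·6742
1 = 5206·351331 − 37155·49227
1 = −37155·1454551 + 153826·351331
1 = 153826·6169535 − 652459·1454551
1 = −652459·26132691 + 2763662·6169535
So 6169535·2763662 ≡ 1 (mod 26132691).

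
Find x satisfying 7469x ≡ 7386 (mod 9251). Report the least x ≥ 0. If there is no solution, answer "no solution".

gcd(7469, 9251):
9251 = 1·7469 + 1782
7469 = 4·1782 + 341
1782 = 5·341 + 77
341 = 4·77 + 33
77 = 2·33 + 11
33 = 3·11 + 0
gcd = 11, but 11 ∤ 7386, so the congruence has no solution.

no solution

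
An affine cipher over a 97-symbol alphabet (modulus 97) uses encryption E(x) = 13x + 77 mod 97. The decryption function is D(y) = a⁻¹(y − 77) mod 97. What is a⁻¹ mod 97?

Run Euclid on (97, 13):
97 = 7·13 + 6
13 = 2·6 + 1
6 = 6·1 + 0
The gcd is 1. Working backward:
1 = 13 − 2·6
1 = −2·97 + 15·13
So 13·15 ≡ 1 (mod 97).

15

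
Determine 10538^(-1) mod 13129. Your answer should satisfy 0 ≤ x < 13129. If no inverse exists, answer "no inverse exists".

4150

Run Euclid on (13129, 10538):
13129 = 1·10538 + 2591
10538 = 4·2591 + 174
2591 = 14·174 + 155
174 = 1·155 + 19
155 = 8·19 + 3
19 = 6·3 + 1
3 = 3·1 + 0
The gcd is 1. Working backward:
1 = 19 − 6·3
1 = −6·155 + 49·19
1 = 49·174 − 55·155
1 = −55·2591 + 819·174
1 = 819·10538 − 3331·2591
1 = −3331·13129 + 4150·10538
So 10538·4150 ≡ 1 (mod 13129).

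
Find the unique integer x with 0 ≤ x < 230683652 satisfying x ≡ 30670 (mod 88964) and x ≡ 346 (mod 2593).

93887690

Write x = 30670 + 88964·k. Then 88964·k ≡ 346 − 30670 ≡ 792 (mod 2593).
Need 88964⁻¹ mod 2593. Extended Euclid on (2593, 802):
2593 = 3*802 + 187
802 = 4*187 + 54
187 = 3*54 + 25
54 = 2*25 + 4
25 = 6*4 + 1
4 = 4*1 + 0
Back-substitute:
1 = 25 − 6·4
1 = −6·54 + 13·25
1 = 13·187 − 45·54
1 = −45·802 + 193·187
1 = 193·2593 − 624·802
88964⁻¹ ≡ 1969 (mod 2593), so k ≡ 1969·792 ≡ 1055 (mod 2593).
x = 30670 + 88964·1055 = 93887690.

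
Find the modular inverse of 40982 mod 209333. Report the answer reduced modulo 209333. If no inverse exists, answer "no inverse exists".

46855

Extended Euclidean algorithm:
209333 = 5·40982 + 4423
40982 = 9·4423 + 1175
4423 = 3·1175 + 898
1175 = 1·898 + 277
898 = 3·277 + 67
277 = 4·67 + 9
67 = 7·9 + 4
9 = 2·4 + 1
4 = 4·1 + 0
The gcd is 1. Working backward:
1 = 9 − 2·4
1 = −2·67 + 15·9
1 = 15·277 − 62·67
1 = −62·898 + 201·277
1 = 201·1175 − 263·898
1 = −263·4423 + 990·1175
1 = 990·40982 − 9173·4423
1 = −9173·209333 + 46855·40982
So 40982·46855 ≡ 1 (mod 209333).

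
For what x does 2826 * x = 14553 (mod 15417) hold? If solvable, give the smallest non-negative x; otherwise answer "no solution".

207

First find gcd(2826, 15417):
15417 = 5·2826 + 1287
2826 = 2·1287 + 252
1287 = 5·252 + 27
252 = 9·27 + 9
27 = 3·9 + 0
gcd = 9 and 9 | 14553, so solutions exist. Divide through by 9: 314x ≡ 1617 (mod 1713).
Now find 314⁻¹ mod 1713:
1713 = 5·314 + 143
314 = 2·143 + 28
143 = 5·28 + 3
28 = 9·3 + 1
3 = 3·1 + 0
Back-substitute:
1 = 28 − 9·3
1 = −9·143 + 46·28
1 = 46·314 − 101·143
1 = −101·1713 + 551·314
So 314⁻¹ ≡ 551 (mod 1713).
Then x ≡ 551·1617 ≡ 207 (mod 1713); the smallest non-negative solution is x = 207.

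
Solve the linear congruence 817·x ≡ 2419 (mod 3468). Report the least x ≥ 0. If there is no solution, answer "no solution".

1807

First find gcd(817, 3468):
3468 = 4×817 + 200
817 = 4×200 + 17
200 = 11×17 + 13
17 = 1×13 + 4
13 = 3×4 + 1
4 = 4×1 + 0
gcd = 1, so a unique solution mod 3468 exists.
Back-substitute for the Bézout coefficients:
1 = 13 − 3·4
1 = −3·17 + 4·13
1 = 4·200 − 47·17
1 = −47·817 + 192·200
1 = 192·3468 − 815·817
So 817·(-815) ≡ 1 (mod 3468), giving 817⁻¹ ≡ 2653.
x ≡ 817⁻¹·2419 ≡ 2653·2419 ≡ 1807 (mod 3468).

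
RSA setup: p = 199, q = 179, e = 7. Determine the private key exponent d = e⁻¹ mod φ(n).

5035

φ(n) = (p−1)(q−1) = 198·178 = 35244.
Need d with 7·d ≡ 1 (mod 35244). Apply the extended Euclidean algorithm:
35244 = 5034*7 + 6
7 = 1*6 + 1
6 = 6*1 + 0
Back-substitute:
1 = 7 − 6
1 = −35244 + 5035·7
So 7·5035 ≡ 1 (mod 35244), hence d = 5035.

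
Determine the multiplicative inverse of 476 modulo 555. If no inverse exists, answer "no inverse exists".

281

Apply the Euclidean algorithm to 555 and 476:
555 = 1*476 + 79
476 = 6*79 + 2
79 = 39*2 + 1
2 = 2*1 + 0
Since gcd(476, 555) = 1, back-substitute to write 1 as a combination:
1 = 79 − 39·2
1 = −39·476 + 235·79
1 = 235·555 − 274·476
Thus 476·(-274) ≡ 1 (mod 555); reducing, -274 mod 555 = 281.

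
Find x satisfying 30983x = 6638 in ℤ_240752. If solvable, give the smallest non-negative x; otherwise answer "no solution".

First find gcd(30983, 240752):
240752 = 7·30983 + 23871
30983 = 1·23871 + 7112
23871 = 3·7112 + 2535
7112 = 2·2535 + 2042
2535 = 1·2042 + 493
2042 = 4·493 + 70
493 = 7·70 + 3
70 = 23·3 + 1
3 = 3·1 + 0
gcd = 1, so a unique solution mod 240752 exists.
Back-substitute for the Bézout coefficients:
1 = 70 − 23·3
1 = −23·493 + 162·70
1 = 162·2042 − 671·493
1 = −671·2535 + 833·2042
1 = 833·7112 − 2337·2535
1 = −2337·23871 + 7844·7112
1 = 7844·30983 − 10181·23871
1 = −10181·240752 + 79111·30983
So 30983·(79111) ≡ 1 (mod 240752), giving 30983⁻¹ ≡ 79111.
x ≡ 30983⁻¹·6638 ≡ 79111·6638 ≡ 58706 (mod 240752).

58706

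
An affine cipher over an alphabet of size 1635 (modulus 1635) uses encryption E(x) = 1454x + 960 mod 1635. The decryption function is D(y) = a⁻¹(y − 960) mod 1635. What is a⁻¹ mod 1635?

Extended Euclidean algorithm:
1635 = 1·1454 + 181
1454 = 8·181 + 6
181 = 30·6 + 1
6 = 6·1 + 0
The gcd is 1. Working backward:
1 = 181 − 30·6
1 = −30·1454 + 241·181
1 = 241·1635 − 271·1454
Thus 1454·(-271) ≡ 1 (mod 1635); reducing, -271 mod 1635 = 1364.

1364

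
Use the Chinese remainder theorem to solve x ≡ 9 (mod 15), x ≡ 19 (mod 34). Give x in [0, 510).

189

Write x = 9 + 15·k. Then 15·k ≡ 19 − 9 ≡ 10 (mod 34).
Need 15⁻¹ mod 34. Extended Euclid on (34, 15):
34 = 2·15 + 4
15 = 3·4 + 3
4 = 1·3 + 1
3 = 3·1 + 0
Back-substitute:
1 = 4 − 3
1 = −15 + 4·4
1 = 4·34 − 9·15
15⁻¹ ≡ 25 (mod 34), so k ≡ 25·10 ≡ 12 (mod 34).
x = 9 + 15·12 = 189.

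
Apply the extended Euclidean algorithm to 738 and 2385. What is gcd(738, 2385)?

Apply Euclid's algorithm to 2385 and 738:
2385 = 3×738 + 171
738 = 4×171 + 54
171 = 3×54 + 9
54 = 6×9 + 0
gcd(738, 2385) = 9.
Express as a combination:
9 = 171 − 3·54
9 = −3·738 + 13·171
9 = 13·2385 − 42·738
So 9 = (13)·2385 + (-42)·738.

9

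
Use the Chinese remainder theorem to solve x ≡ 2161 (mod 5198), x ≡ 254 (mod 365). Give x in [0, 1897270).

1592749

Write x = 2161 + 5198·k. Then 5198·k ≡ 254 − 2161 ≡ 283 (mod 365).
Need 5198⁻¹ mod 365. Extended Euclid on (365, 88):
365 = 4·88 + 13
88 = 6·13 + 10
13 = 1·10 + 3
10 = 3·3 + 1
3 = 3·1 + 0
Back-substitute:
1 = 10 − 3·3
1 = −3·13 + 4·10
1 = 4·88 − 27·13
1 = −27·365 + 112·88
5198⁻¹ ≡ 112 (mod 365), so k ≡ 112·283 ≡ 306 (mod 365).
x = 2161 + 5198·306 = 1592749.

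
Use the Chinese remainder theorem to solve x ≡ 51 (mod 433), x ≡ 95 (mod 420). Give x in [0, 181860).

Write x = 51 + 433·k. Then 433·k ≡ 95 − 51 ≡ 44 (mod 420).
Need 433⁻¹ mod 420. Extended Euclid on (420, 13):
420 = 32*13 + 4
13 = 3*4 + 1
4 = 4*1 + 0
Back-substitute:
1 = 13 − 3·4
1 = −3·420 + 97·13
433⁻¹ ≡ 97 (mod 420), so k ≡ 97·44 ≡ 68 (mod 420).
x = 51 + 433·68 = 29495.

29495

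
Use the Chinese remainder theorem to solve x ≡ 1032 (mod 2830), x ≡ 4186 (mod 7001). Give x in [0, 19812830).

15028332

Write x = 1032 + 2830·k. Then 2830·k ≡ 4186 − 1032 ≡ 3154 (mod 7001).
Need 2830⁻¹ mod 7001. Extended Euclid on (7001, 2830):
7001 = 2×2830 + 1341
2830 = 2×1341 + 148
1341 = 9×148 + 9
148 = 16×9 + 4
9 = 2×4 + 1
4 = 4×1 + 0
Back-substitute:
1 = 9 − 2·4
1 = −2·148 + 33·9
1 = 33·1341 − 299·148
1 = −299·2830 + 631·1341
1 = 631·7001 − 1561·2830
2830⁻¹ ≡ 5440 (mod 7001), so k ≡ 5440·3154 ≡ 5310 (mod 7001).
x = 1032 + 2830·5310 = 15028332.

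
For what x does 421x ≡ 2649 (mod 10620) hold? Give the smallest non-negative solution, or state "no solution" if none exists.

309

First find gcd(421, 10620):
10620 = 25·421 + 95
421 = 4·95 + 41
95 = 2·41 + 13
41 = 3·13 + 2
13 = 6·2 + 1
2 = 2·1 + 0
gcd = 1, so a unique solution mod 10620 exists.
Back-substitute for the Bézout coefficients:
1 = 13 − 6·2
1 = −6·41 + 19·13
1 = 19·95 − 44·41
1 = −44·421 + 195·95
1 = 195·10620 − 4919·421
So 421·(-4919) ≡ 1 (mod 10620), giving 421⁻¹ ≡ 5701.
x ≡ 421⁻¹·2649 ≡ 5701·2649 ≡ 309 (mod 10620).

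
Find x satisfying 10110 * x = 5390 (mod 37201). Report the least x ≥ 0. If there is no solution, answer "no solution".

First find gcd(10110, 37201):
37201 = 3×10110 + 6871
10110 = 1×6871 + 3239
6871 = 2×3239 + 393
3239 = 8×393 + 95
393 = 4×95 + 13
95 = 7×13 + 4
13 = 3×4 + 1
4 = 4×1 + 0
gcd = 1, so a unique solution mod 37201 exists.
Back-substitute for the Bézout coefficients:
1 = 13 − 3·4
1 = −3·95 + 22·13
1 = 22·393 − 91·95
1 = −91·3239 + 750·393
1 = 750·6871 − 1591·3239
1 = −1591·10110 + 2341·6871
1 = 2341·37201 − 8614·10110
So 10110·(-8614) ≡ 1 (mod 37201), giving 10110⁻¹ ≡ 28587.
x ≡ 10110⁻¹·5390 ≡ 28587·5390 ≡ 34589 (mod 37201).

34589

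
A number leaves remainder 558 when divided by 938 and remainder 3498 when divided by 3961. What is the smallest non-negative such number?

1334394

Write x = 558 + 938·k. Then 938·k ≡ 3498 − 558 ≡ 2940 (mod 3961).
Need 938⁻¹ mod 3961. Extended Euclid on (3961, 938):
3961 = 4·938 + 209
938 = 4·209 + 102
209 = 2·102 + 5
102 = 20·5 + 2
5 = 2·2 + 1
2 = 2·1 + 0
Back-substitute:
1 = 5 − 2·2
1 = −2·102 + 41·5
1 = 41·209 − 84·102
1 = −84·938 + 377·209
1 = 377·3961 − 1592·938
938⁻¹ ≡ 2369 (mod 3961), so k ≡ 2369·2940 ≡ 1422 (mod 3961).
x = 558 + 938·1422 = 1334394.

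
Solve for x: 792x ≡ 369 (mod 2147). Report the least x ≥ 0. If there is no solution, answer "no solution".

708

First find gcd(792, 2147):
2147 = 2×792 + 563
792 = 1×563 + 229
563 = 2×229 + 105
229 = 2×105 + 19
105 = 5×19 + 10
19 = 1×10 + 9
10 = 1×9 + 1
9 = 9×1 + 0
gcd = 1, so a unique solution mod 2147 exists.
Back-substitute for the Bézout coefficients:
1 = 10 − 9
1 = −19 + 2·10
1 = 2·105 − 11·19
1 = −11·229 + 24·105
1 = 24·563 − 59·229
1 = −59·792 + 83·563
1 = 83·2147 − 225·792
So 792·(-225) ≡ 1 (mod 2147), giving 792⁻¹ ≡ 1922.
x ≡ 792⁻¹·369 ≡ 1922·369 ≡ 708 (mod 2147).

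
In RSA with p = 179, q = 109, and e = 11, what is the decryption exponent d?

5243

φ(n) = (p−1)(q−1) = 178·108 = 19224.
Need d with 11·d ≡ 1 (mod 19224). Apply the extended Euclidean algorithm:
19224 = 1747×11 + 7
11 = 1×7 + 4
7 = 1×4 + 3
4 = 1×3 + 1
3 = 3×1 + 0
Back-substitute:
1 = 4 − 3
1 = −7 + 2·4
1 = 2·11 − 3·7
1 = −3·19224 + 5243·11
So 11·5243 ≡ 1 (mod 19224), hence d = 5243.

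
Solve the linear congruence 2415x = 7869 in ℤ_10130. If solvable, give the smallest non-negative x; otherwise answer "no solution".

gcd(2415, 10130):
10130 = 4×2415 + 470
2415 = 5×470 + 65
470 = 7×65 + 15
65 = 4×15 + 5
15 = 3×5 + 0
gcd = 5, but 5 ∤ 7869, so the congruence has no solution.

no solution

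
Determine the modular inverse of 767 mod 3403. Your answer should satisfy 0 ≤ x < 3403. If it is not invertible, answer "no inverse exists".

Apply the Euclidean algorithm to 3403 and 767:
3403 = 4·767 + 335
767 = 2·335 + 97
335 = 3·97 + 44
97 = 2·44 + 9
44 = 4·9 + 8
9 = 1·8 + 1
8 = 8·1 + 0
Since gcd(767, 3403) = 1, back-substitute to write 1 as a combination:
1 = 9 − 8
1 = −44 + 5·9
1 = 5·97 − 11·44
1 = −11·335 + 38·97
1 = 38·767 − 87·335
1 = −87·3403 + 386·767
So 767·386 ≡ 1 (mod 3403).

386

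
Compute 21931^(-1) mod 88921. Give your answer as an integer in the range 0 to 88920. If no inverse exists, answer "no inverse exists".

no inverse exists

Euclidean algorithm on 88921, 21931:
88921 = 4·21931 + 1197
21931 = 18·1197 + 385
1197 = 3·385 + 42
385 = 9·42 + 7
42 = 6·7 + 0
gcd(21931, 88921) = 7 ≠ 1, so 21931 has no multiplicative inverse modulo 88921.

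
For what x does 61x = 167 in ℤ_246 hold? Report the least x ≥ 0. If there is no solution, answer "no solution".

First find gcd(61, 246):
246 = 4×61 + 2
61 = 30×2 + 1
2 = 2×1 + 0
gcd = 1, so a unique solution mod 246 exists.
Back-substitute for the Bézout coefficients:
1 = 61 − 30·2
1 = −30·246 + 121·61
So 61·(121) ≡ 1 (mod 246), giving 61⁻¹ ≡ 121.
x ≡ 61⁻¹·167 ≡ 121·167 ≡ 35 (mod 246).

35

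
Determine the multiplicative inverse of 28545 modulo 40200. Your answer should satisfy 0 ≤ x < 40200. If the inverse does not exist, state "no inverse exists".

Compute gcd(28545, 40200):
40200 = 1·28545 + 11655
28545 = 2·11655 + 5235
11655 = 2·5235 + 1185
5235 = 4·1185 + 495
1185 = 2·495 + 195
495 = 2·195 + 105
195 = 1·105 + 90
105 = 1·90 + 15
90 = 6·15 + 0
The gcd is 15, not 1, hence no inverse exists.

no inverse exists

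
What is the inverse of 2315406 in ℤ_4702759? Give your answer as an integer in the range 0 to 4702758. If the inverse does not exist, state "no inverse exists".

gcd(4702759, 2315406) by repeated division:
4702759 = 2×2315406 + 71947
2315406 = 32×71947 + 13102
71947 = 5×13102 + 6437
13102 = 2×6437 + 228
6437 = 28×228 + 53
228 = 4×53 + 16
53 = 3×16 + 5
16 = 3×5 + 1
5 = 5×1 + 0
gcd = 1, so the inverse exists. Back-substitute:
1 = 16 − 3·5
1 = −3·53 + 10·16
1 = 10·228 − 43·53
1 = −43·6437 + 1214·228
1 = 1214·13102 − 2471·6437
1 = −2471·71947 + 13569·13102
1 = 13569·2315406 − 436679·71947
1 = −436679·4702759 + 886927·2315406
So 2315406·886927 ≡ 1 (mod 4702759).

886927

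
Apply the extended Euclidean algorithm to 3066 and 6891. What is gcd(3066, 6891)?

3

Apply Euclid's algorithm to 6891 and 3066:
6891 = 2·3066 + 759
3066 = 4·759 + 30
759 = 25·30 + 9
30 = 3·9 + 3
9 = 3·3 + 0
gcd(3066, 6891) = 3.
Express as a combination:
3 = 30 − 3·9
3 = −3·759 + 76·30
3 = 76·3066 − 307·759
3 = −307·6891 + 690·3066
So 3 = (-307)·6891 + (690)·3066.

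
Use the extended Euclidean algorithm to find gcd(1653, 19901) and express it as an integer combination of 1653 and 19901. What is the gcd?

1

Apply Euclid's algorithm to 19901 and 1653:
19901 = 12*1653 + 65
1653 = 25*65 + 28
65 = 2*28 + 9
28 = 3*9 + 1
9 = 9*1 + 0
gcd(1653, 19901) = 1.
Back-substituting:
1 = 28 − 3·9
1 = −3·65 + 7·28
1 = 7·1653 − 178·65
1 = −178·19901 + 2143·1653
So 1 = (-178)·19901 + (2143)·1653.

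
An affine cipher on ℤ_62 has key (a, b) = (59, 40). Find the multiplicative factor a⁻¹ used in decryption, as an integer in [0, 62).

41

Run Euclid on (62, 59):
62 = 1*59 + 3
59 = 19*3 + 2
3 = 1*2 + 1
2 = 2*1 + 0
The gcd is 1. Working backward:
1 = 3 − 2
1 = −59 + 20·3
1 = 20·62 − 21·59
So 59·(-21) ≡ 1 (mod 62), and -21 ≡ 41 (mod 62).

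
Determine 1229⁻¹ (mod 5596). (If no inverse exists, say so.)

Extended Euclidean algorithm:
5596 = 4·1229 + 680
1229 = 1·680 + 549
680 = 1·549 + 131
549 = 4·131 + 25
131 = 5·25 + 6
25 = 4·6 + 1
6 = 6·1 + 0
gcd = 1, so the inverse exists. Back-substitute:
1 = 25 − 4·6
1 = −4·131 + 21·25
1 = 21·549 − 88·131
1 = −88·680 + 109·549
1 = 109·1229 − 197·680
1 = −197·5596 + 897·1229
So 1229·897 ≡ 1 (mod 5596).

897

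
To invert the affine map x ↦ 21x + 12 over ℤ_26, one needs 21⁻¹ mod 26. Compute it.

gcd(26, 21) by repeated division:
26 = 1·21 + 5
21 = 4·5 + 1
5 = 5·1 + 0
The gcd is 1. Working backward:
1 = 21 − 4·5
1 = −4·26 + 5·21
So 21·5 ≡ 1 (mod 26).

5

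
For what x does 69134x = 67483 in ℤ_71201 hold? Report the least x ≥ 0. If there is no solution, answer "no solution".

First find gcd(69134, 71201):
71201 = 1·69134 + 2067
69134 = 33·2067 + 923
2067 = 2·923 + 221
923 = 4·221 + 39
221 = 5·39 + 26
39 = 1·26 + 13
26 = 2·13 + 0
gcd = 13 and 13 | 67483, so solutions exist. Divide through by 13: 5318x ≡ 5191 (mod 5477).
Now find 5318⁻¹ mod 5477:
5477 = 1×5318 + 159
5318 = 33×159 + 71
159 = 2×71 + 17
71 = 4×17 + 3
17 = 5×3 + 2
3 = 1×2 + 1
2 = 2×1 + 0
Back-substitute:
1 = 3 − 2
1 = −17 + 6·3
1 = 6·71 − 25·17
1 = −25·159 + 56·71
1 = 56·5318 − 1873·159
1 = −1873·5477 + 1929·5318
So 5318⁻¹ ≡ 1929 (mod 5477).
Then x ≡ 1929·5191 ≡ 1483 (mod 5477); the smallest non-negative solution is x = 1483.

1483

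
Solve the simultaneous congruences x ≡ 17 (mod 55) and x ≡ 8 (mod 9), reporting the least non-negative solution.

17

Write x = 17 + 55·k. Then 55·k ≡ 8 − 17 ≡ 0 (mod 9).
Need 55⁻¹ mod 9. Extended Euclid on (9, 1):
9 = 9×1 + 0
55⁻¹ ≡ 1 (mod 9), so k ≡ 1·0 ≡ 0 (mod 9).
x = 17 + 55·0 = 17.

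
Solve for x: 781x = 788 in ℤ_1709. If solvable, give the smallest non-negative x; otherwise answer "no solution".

1303

First find gcd(781, 1709):
1709 = 2×781 + 147
781 = 5×147 + 46
147 = 3×46 + 9
46 = 5×9 + 1
9 = 9×1 + 0
gcd = 1, so a unique solution mod 1709 exists.
Back-substitute for the Bézout coefficients:
1 = 46 − 5·9
1 = −5·147 + 16·46
1 = 16·781 − 85·147
1 = −85·1709 + 186·781
So 781·(186) ≡ 1 (mod 1709), giving 781⁻¹ ≡ 186.
x ≡ 781⁻¹·788 ≡ 186·788 ≡ 1303 (mod 1709).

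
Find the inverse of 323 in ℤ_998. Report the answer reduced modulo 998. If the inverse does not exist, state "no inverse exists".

757

Apply the Euclidean algorithm to 998 and 323:
998 = 3·323 + 29
323 = 11·29 + 4
29 = 7·4 + 1
4 = 4·1 + 0
gcd = 1, so the inverse exists. Back-substitute:
1 = 29 − 7·4
1 = −7·323 + 78·29
1 = 78·998 − 241·323
So 323·(-241) ≡ 1 (mod 998), and -241 ≡ 757 (mod 998).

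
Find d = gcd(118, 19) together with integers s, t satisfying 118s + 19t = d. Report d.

1

Apply Euclid's algorithm to 118 and 19:
118 = 6×19 + 4
19 = 4×4 + 3
4 = 1×3 + 1
3 = 3×1 + 0
gcd(118, 19) = 1.
Back-substituting:
1 = 4 − 3
1 = −19 + 5·4
1 = 5·118 − 31·19
So 1 = (5)·118 + (-31)·19.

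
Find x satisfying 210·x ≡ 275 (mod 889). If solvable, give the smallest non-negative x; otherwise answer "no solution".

no solution

gcd(210, 889):
889 = 4×210 + 49
210 = 4×49 + 14
49 = 3×14 + 7
14 = 2×7 + 0
gcd = 7, but 7 ∤ 275, so the congruence has no solution.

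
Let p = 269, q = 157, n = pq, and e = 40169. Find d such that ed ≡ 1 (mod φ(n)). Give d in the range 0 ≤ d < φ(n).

10841

φ(n) = (p−1)(q−1) = 268·156 = 41808.
Need d with 40169·d ≡ 1 (mod 41808). Apply the extended Euclidean algorithm:
41808 = 1*40169 + 1639
40169 = 24*1639 + 833
1639 = 1*833 + 806
833 = 1*806 + 27
806 = 29*27 + 23
27 = 1*23 + 4
23 = 5*4 + 3
4 = 1*3 + 1
3 = 3*1 + 0
Back-substitute:
1 = 4 − 3
1 = −23 + 6·4
1 = 6·27 − 7·23
1 = −7·806 + 209·27
1 = 209·833 − 216·806
1 = −216·1639 + 425·833
1 = 425·40169 − 10416·1639
1 = −10416·41808 + 10841·40169
So 40169·10841 ≡ 1 (mod 41808), hence d = 10841.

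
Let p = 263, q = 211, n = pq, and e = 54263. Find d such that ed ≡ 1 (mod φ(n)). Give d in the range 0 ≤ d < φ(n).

17807

φ(n) = (p−1)(q−1) = 262·210 = 55020.
Need d with 54263·d ≡ 1 (mod 55020). Apply the extended Euclidean algorithm:
55020 = 1*54263 + 757
54263 = 71*757 + 516
757 = 1*516 + 241
516 = 2*241 + 34
241 = 7*34 + 3
34 = 11*3 + 1
3 = 3*1 + 0
Back-substitute:
1 = 34 − 11·3
1 = −11·241 + 78·34
1 = 78·516 − 167·241
1 = −167·757 + 245·516
1 = 245·54263 − 17562·757
1 = −17562·55020 + 17807·54263
So 54263·17807 ≡ 1 (mod 55020), hence d = 17807.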